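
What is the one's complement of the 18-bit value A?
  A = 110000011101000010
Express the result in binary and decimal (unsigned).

Flip each bit (0->1, 1->0):
  110000011101000010
  001111100010111101

Answer: 001111100010111101 (63677)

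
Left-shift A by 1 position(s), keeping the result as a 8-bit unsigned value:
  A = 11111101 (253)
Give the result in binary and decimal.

Shift left by 1: drop the top 1 bit(s), append 1 zero(s) on the right.
  11111101  ->  discard [1], keep [1111101], append 0
= 11111010

Answer: 11111010 (250)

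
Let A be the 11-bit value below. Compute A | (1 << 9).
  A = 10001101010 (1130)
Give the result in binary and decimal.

Mask = 1 << 9 = 01000000000
Bit 9 of A is 0, so OR-ing with the mask flips it to 1.
  10001101010
| 01000000000
-------------
  11001101010

Answer: 11001101010 (1642)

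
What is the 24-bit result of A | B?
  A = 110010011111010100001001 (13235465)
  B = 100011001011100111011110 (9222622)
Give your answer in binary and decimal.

Apply | to each column (1 where either bit is 1):
  110010011111010100001001
| 100011001011100111011110
--------------------------
  110011011111110111011111

Answer: 110011011111110111011111 (13499871)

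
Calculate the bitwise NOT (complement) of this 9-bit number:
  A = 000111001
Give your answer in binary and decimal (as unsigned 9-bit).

Flip each bit (0->1, 1->0):
  000111001
  111000110

Answer: 111000110 (454)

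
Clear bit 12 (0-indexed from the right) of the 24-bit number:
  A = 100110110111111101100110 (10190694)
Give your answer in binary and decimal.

Mask = ~(1 << 12) = 111111111110111111111111
Bit 12 of A is 1, so AND-ing with the mask clears it to 0.
  100110110111111101100110
& 111111111110111111111111
--------------------------
  100110110110111101100110

Answer: 100110110110111101100110 (10186598)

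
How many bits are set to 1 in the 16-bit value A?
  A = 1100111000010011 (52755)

1100111000010011
1-bits at positions (from bit 0 = LSB): 0, 1, 4, 9, 10, 11, 14, 15
Count = 8

Answer: 8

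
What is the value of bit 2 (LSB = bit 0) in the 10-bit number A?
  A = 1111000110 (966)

Bit 2 is the 3rd from the right.
  1111000110
         ^
That bit is 1.

Answer: 1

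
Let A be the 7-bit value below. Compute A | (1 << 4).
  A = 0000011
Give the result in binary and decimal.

Mask = 1 << 4 = 0010000
Bit 4 of A is 0, so OR-ing with the mask flips it to 1.
  0000011
| 0010000
---------
  0010011

Answer: 0010011 (19)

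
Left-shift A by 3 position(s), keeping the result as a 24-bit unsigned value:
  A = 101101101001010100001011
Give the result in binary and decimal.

Shift left by 3: drop the top 3 bit(s), append 3 zero(s) on the right.
  101101101001010100001011  ->  discard [101], keep [101101001010100001011], append 000
= 101101001010100001011000

Answer: 101101001010100001011000 (11839576)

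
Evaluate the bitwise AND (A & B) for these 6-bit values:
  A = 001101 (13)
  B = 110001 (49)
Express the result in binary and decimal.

Apply & to each column (1 only where both bits are 1):
  001101
& 110001
--------
  000001

Answer: 000001 (1)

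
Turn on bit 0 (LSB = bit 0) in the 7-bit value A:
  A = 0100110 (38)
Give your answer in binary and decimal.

Mask = 1 << 0 = 0000001
Bit 0 of A is 0, so OR-ing with the mask flips it to 1.
  0100110
| 0000001
---------
  0100111

Answer: 0100111 (39)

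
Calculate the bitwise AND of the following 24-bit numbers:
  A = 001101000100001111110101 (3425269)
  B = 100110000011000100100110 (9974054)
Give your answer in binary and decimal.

Apply & to each column (1 only where both bits are 1):
  001101000100001111110101
& 100110000011000100100110
--------------------------
  000100000000000100100100

Answer: 000100000000000100100100 (1048868)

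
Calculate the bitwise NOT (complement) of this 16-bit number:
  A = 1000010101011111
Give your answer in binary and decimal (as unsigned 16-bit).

Flip each bit (0->1, 1->0):
  1000010101011111
  0111101010100000

Answer: 0111101010100000 (31392)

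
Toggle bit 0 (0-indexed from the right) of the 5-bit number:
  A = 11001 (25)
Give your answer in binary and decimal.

Mask = 1 << 0 = 00001
Bit 0 of A is 1; XOR with the mask flips it to 0.
  11001
^ 00001
-------
  11000

Answer: 11000 (24)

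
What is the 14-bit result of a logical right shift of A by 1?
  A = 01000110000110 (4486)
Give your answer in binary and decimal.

Logical shift right by 1: drop the bottom 1 bit(s), prepend 1 zero(s) on the left.
  01000110000110  ->  keep [0100011000011], discard [0], prepend 0
= 00100011000011

Answer: 00100011000011 (2243)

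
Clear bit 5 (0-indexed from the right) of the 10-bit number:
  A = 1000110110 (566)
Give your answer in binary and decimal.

Mask = ~(1 << 5) = 1111011111
Bit 5 of A is 1, so AND-ing with the mask clears it to 0.
  1000110110
& 1111011111
------------
  1000010110

Answer: 1000010110 (534)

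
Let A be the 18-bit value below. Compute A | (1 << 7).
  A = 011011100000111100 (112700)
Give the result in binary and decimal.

Mask = 1 << 7 = 000000000010000000
Bit 7 of A is 0, so OR-ing with the mask flips it to 1.
  011011100000111100
| 000000000010000000
--------------------
  011011100010111100

Answer: 011011100010111100 (112828)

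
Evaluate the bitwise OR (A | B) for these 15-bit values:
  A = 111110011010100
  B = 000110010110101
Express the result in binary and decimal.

Apply | to each column (1 where either bit is 1):
  111110011010100
| 000110010110101
-----------------
  111110011110101

Answer: 111110011110101 (31989)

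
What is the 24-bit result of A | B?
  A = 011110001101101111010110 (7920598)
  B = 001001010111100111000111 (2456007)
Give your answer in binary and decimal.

Apply | to each column (1 where either bit is 1):
  011110001101101111010110
| 001001010111100111000111
--------------------------
  011111011111101111010111

Answer: 011111011111101111010111 (8256471)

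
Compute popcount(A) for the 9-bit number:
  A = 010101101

010101101
1-bits at positions (from bit 0 = LSB): 0, 2, 3, 5, 7
Count = 5

Answer: 5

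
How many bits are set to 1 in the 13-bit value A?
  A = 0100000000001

0100000000001
1-bits at positions (from bit 0 = LSB): 0, 11
Count = 2

Answer: 2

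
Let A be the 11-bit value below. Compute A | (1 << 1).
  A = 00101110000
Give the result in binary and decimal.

Mask = 1 << 1 = 00000000010
Bit 1 of A is 0, so OR-ing with the mask flips it to 1.
  00101110000
| 00000000010
-------------
  00101110010

Answer: 00101110010 (370)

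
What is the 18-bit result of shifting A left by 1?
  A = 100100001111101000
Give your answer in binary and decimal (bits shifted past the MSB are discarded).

Shift left by 1: drop the top 1 bit(s), append 1 zero(s) on the right.
  100100001111101000  ->  discard [1], keep [00100001111101000], append 0
= 001000011111010000

Answer: 001000011111010000 (34768)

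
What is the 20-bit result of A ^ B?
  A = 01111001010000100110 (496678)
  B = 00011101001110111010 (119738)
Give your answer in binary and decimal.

Apply ^ to each column (1 where bits differ):
  01111001010000100110
^ 00011101001110111010
----------------------
  01100100011110011100

Answer: 01100100011110011100 (411548)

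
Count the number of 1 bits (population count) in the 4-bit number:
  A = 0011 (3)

0011
1-bits at positions (from bit 0 = LSB): 0, 1
Count = 2

Answer: 2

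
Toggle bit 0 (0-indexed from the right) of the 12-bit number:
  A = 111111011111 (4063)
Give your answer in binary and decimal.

Mask = 1 << 0 = 000000000001
Bit 0 of A is 1; XOR with the mask flips it to 0.
  111111011111
^ 000000000001
--------------
  111111011110

Answer: 111111011110 (4062)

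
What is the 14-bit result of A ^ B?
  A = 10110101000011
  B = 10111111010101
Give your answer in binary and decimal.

Apply ^ to each column (1 where bits differ):
  10110101000011
^ 10111111010101
----------------
  00001010010110

Answer: 00001010010110 (662)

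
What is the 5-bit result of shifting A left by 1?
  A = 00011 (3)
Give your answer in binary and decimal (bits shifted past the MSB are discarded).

Shift left by 1: drop the top 1 bit(s), append 1 zero(s) on the right.
  00011  ->  discard [0], keep [0011], append 0
= 00110

Answer: 00110 (6)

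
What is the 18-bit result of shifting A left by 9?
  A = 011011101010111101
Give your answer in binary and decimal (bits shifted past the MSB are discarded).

Shift left by 9: drop the top 9 bit(s), append 9 zero(s) on the right.
  011011101010111101  ->  discard [011011101], keep [010111101], append 000000000
= 010111101000000000

Answer: 010111101000000000 (96768)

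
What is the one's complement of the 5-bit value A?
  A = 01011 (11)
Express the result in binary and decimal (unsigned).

Flip each bit (0->1, 1->0):
  01011
  10100

Answer: 10100 (20)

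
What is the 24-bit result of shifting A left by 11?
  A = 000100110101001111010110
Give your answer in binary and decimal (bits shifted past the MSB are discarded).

Shift left by 11: drop the top 11 bit(s), append 11 zero(s) on the right.
  000100110101001111010110  ->  discard [00010011010], keep [1001111010110], append 00000000000
= 100111101011000000000000

Answer: 100111101011000000000000 (10399744)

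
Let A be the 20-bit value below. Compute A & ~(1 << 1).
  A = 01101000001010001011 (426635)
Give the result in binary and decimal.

Mask = ~(1 << 1) = 11111111111111111101
Bit 1 of A is 1, so AND-ing with the mask clears it to 0.
  01101000001010001011
& 11111111111111111101
----------------------
  01101000001010001001

Answer: 01101000001010001001 (426633)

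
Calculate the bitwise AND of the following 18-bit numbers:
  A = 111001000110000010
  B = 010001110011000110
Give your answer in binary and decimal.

Apply & to each column (1 only where both bits are 1):
  111001000110000010
& 010001110011000110
--------------------
  010001000010000010

Answer: 010001000010000010 (69762)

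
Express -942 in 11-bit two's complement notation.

1. Binary of +942:  01110101110
2. Invert bits:     10001010001
3. Add 1:           10001010010

Answer: 10001010010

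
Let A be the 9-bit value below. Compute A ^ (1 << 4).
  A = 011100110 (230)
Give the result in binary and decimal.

Mask = 1 << 4 = 000010000
Bit 4 of A is 0; XOR with the mask flips it to 1.
  011100110
^ 000010000
-----------
  011110110

Answer: 011110110 (246)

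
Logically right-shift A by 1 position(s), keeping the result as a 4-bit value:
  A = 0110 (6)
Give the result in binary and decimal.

Logical shift right by 1: drop the bottom 1 bit(s), prepend 1 zero(s) on the left.
  0110  ->  keep [011], discard [0], prepend 0
= 0011

Answer: 0011 (3)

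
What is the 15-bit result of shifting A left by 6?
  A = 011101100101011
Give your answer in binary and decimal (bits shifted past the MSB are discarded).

Shift left by 6: drop the top 6 bit(s), append 6 zero(s) on the right.
  011101100101011  ->  discard [011101], keep [100101011], append 000000
= 100101011000000

Answer: 100101011000000 (19136)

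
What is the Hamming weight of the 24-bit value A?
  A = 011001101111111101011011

011001101111111101011011
1-bits at positions (from bit 0 = LSB): 0, 1, 3, 4, 6, 8, 9, 10, 11, 12, 13, 14, 15, 17, 18, 21, 22
Count = 17

Answer: 17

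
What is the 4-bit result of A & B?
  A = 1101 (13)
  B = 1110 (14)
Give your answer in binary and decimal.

Apply & to each column (1 only where both bits are 1):
  1101
& 1110
------
  1100

Answer: 1100 (12)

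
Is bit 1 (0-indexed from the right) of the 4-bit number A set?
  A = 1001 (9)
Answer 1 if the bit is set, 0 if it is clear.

Bit 1 is the 2nd from the right.
  1001
    ^
That bit is 0.

Answer: 0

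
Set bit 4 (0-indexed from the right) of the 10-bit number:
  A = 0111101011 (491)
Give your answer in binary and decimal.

Mask = 1 << 4 = 0000010000
Bit 4 of A is 0, so OR-ing with the mask flips it to 1.
  0111101011
| 0000010000
------------
  0111111011

Answer: 0111111011 (507)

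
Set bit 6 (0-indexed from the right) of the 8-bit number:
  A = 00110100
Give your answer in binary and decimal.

Mask = 1 << 6 = 01000000
Bit 6 of A is 0, so OR-ing with the mask flips it to 1.
  00110100
| 01000000
----------
  01110100

Answer: 01110100 (116)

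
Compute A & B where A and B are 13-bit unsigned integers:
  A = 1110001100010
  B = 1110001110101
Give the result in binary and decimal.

Apply & to each column (1 only where both bits are 1):
  1110001100010
& 1110001110101
---------------
  1110001100000

Answer: 1110001100000 (7264)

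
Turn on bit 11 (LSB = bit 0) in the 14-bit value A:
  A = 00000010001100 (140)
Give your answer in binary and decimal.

Mask = 1 << 11 = 00100000000000
Bit 11 of A is 0, so OR-ing with the mask flips it to 1.
  00000010001100
| 00100000000000
----------------
  00100010001100

Answer: 00100010001100 (2188)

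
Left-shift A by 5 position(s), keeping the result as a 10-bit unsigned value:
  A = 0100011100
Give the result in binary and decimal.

Shift left by 5: drop the top 5 bit(s), append 5 zero(s) on the right.
  0100011100  ->  discard [01000], keep [11100], append 00000
= 1110000000

Answer: 1110000000 (896)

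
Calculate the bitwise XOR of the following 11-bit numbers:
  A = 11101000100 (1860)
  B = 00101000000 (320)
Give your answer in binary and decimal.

Apply ^ to each column (1 where bits differ):
  11101000100
^ 00101000000
-------------
  11000000100

Answer: 11000000100 (1540)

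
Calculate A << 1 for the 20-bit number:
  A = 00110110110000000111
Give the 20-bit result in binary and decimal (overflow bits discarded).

Shift left by 1: drop the top 1 bit(s), append 1 zero(s) on the right.
  00110110110000000111  ->  discard [0], keep [0110110110000000111], append 0
= 01101101100000001110

Answer: 01101101100000001110 (448526)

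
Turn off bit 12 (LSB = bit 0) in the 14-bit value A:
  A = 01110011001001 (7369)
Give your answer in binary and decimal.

Mask = ~(1 << 12) = 10111111111111
Bit 12 of A is 1, so AND-ing with the mask clears it to 0.
  01110011001001
& 10111111111111
----------------
  00110011001001

Answer: 00110011001001 (3273)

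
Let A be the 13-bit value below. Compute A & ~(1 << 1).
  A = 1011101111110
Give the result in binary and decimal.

Mask = ~(1 << 1) = 1111111111101
Bit 1 of A is 1, so AND-ing with the mask clears it to 0.
  1011101111110
& 1111111111101
---------------
  1011101111100

Answer: 1011101111100 (6012)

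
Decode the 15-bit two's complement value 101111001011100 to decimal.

MSB is 1, so the value is negative. Find the magnitude:
1. Invert bits:  010000110100011
2. Add 1:        010000110100100  = 8612
3. Apply sign:   -8612

Answer: -8612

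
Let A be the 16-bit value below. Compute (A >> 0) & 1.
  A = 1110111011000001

Bit 0 is the 1st from the right.
  1110111011000001
                 ^
That bit is 1.

Answer: 1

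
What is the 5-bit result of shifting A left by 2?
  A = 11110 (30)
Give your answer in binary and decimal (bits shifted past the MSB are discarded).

Shift left by 2: drop the top 2 bit(s), append 2 zero(s) on the right.
  11110  ->  discard [11], keep [110], append 00
= 11000

Answer: 11000 (24)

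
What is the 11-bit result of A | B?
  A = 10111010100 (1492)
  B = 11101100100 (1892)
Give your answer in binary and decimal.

Apply | to each column (1 where either bit is 1):
  10111010100
| 11101100100
-------------
  11111110100

Answer: 11111110100 (2036)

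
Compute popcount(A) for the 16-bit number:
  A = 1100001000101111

1100001000101111
1-bits at positions (from bit 0 = LSB): 0, 1, 2, 3, 5, 9, 14, 15
Count = 8

Answer: 8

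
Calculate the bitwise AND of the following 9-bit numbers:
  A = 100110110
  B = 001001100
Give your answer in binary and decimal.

Apply & to each column (1 only where both bits are 1):
  100110110
& 001001100
-----------
  000000100

Answer: 000000100 (4)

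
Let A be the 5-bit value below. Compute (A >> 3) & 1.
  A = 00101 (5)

Bit 3 is the 4th from the right.
  00101
   ^
That bit is 0.

Answer: 0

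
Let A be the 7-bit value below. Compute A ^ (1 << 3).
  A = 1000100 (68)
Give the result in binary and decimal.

Mask = 1 << 3 = 0001000
Bit 3 of A is 0; XOR with the mask flips it to 1.
  1000100
^ 0001000
---------
  1001100

Answer: 1001100 (76)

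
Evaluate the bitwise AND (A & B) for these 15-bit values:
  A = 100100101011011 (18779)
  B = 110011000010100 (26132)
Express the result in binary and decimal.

Apply & to each column (1 only where both bits are 1):
  100100101011011
& 110011000010100
-----------------
  100000000010000

Answer: 100000000010000 (16400)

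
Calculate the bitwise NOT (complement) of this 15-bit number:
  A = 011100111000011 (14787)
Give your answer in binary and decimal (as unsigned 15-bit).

Flip each bit (0->1, 1->0):
  011100111000011
  100011000111100

Answer: 100011000111100 (17980)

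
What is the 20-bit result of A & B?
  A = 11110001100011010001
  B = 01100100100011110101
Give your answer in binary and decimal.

Apply & to each column (1 only where both bits are 1):
  11110001100011010001
& 01100100100011110101
----------------------
  01100000100011010001

Answer: 01100000100011010001 (395473)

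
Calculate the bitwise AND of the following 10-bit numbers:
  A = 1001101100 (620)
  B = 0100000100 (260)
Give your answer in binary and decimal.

Apply & to each column (1 only where both bits are 1):
  1001101100
& 0100000100
------------
  0000000100

Answer: 0000000100 (4)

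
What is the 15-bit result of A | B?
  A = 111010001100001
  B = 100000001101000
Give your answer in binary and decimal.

Apply | to each column (1 where either bit is 1):
  111010001100001
| 100000001101000
-----------------
  111010001101001

Answer: 111010001101001 (29801)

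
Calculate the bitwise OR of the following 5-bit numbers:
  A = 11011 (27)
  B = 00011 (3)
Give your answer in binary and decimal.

Apply | to each column (1 where either bit is 1):
  11011
| 00011
-------
  11011

Answer: 11011 (27)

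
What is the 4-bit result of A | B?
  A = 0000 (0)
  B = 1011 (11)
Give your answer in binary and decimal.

Apply | to each column (1 where either bit is 1):
  0000
| 1011
------
  1011

Answer: 1011 (11)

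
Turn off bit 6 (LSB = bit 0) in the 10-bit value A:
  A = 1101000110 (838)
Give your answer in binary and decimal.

Mask = ~(1 << 6) = 1110111111
Bit 6 of A is 1, so AND-ing with the mask clears it to 0.
  1101000110
& 1110111111
------------
  1100000110

Answer: 1100000110 (774)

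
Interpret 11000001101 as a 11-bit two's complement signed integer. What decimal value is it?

MSB is 1, so the value is negative. Find the magnitude:
1. Invert bits:  00111110010
2. Add 1:        00111110011  = 499
3. Apply sign:   -499

Answer: -499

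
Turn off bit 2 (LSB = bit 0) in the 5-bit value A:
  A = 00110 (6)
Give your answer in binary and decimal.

Mask = ~(1 << 2) = 11011
Bit 2 of A is 1, so AND-ing with the mask clears it to 0.
  00110
& 11011
-------
  00010

Answer: 00010 (2)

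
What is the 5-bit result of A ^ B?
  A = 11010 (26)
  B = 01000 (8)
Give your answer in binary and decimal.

Apply ^ to each column (1 where bits differ):
  11010
^ 01000
-------
  10010

Answer: 10010 (18)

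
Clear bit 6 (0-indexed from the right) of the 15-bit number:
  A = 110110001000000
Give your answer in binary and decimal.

Mask = ~(1 << 6) = 111111110111111
Bit 6 of A is 1, so AND-ing with the mask clears it to 0.
  110110001000000
& 111111110111111
-----------------
  110110000000000

Answer: 110110000000000 (27648)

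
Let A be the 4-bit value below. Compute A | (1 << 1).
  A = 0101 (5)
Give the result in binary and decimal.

Mask = 1 << 1 = 0010
Bit 1 of A is 0, so OR-ing with the mask flips it to 1.
  0101
| 0010
------
  0111

Answer: 0111 (7)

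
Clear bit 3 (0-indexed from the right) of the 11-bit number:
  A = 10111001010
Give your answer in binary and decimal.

Mask = ~(1 << 3) = 11111110111
Bit 3 of A is 1, so AND-ing with the mask clears it to 0.
  10111001010
& 11111110111
-------------
  10111000010

Answer: 10111000010 (1474)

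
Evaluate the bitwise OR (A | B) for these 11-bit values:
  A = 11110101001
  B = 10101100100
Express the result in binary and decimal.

Apply | to each column (1 where either bit is 1):
  11110101001
| 10101100100
-------------
  11111101101

Answer: 11111101101 (2029)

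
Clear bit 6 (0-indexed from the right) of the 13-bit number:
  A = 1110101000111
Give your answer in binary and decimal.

Mask = ~(1 << 6) = 1111110111111
Bit 6 of A is 1, so AND-ing with the mask clears it to 0.
  1110101000111
& 1111110111111
---------------
  1110100000111

Answer: 1110100000111 (7431)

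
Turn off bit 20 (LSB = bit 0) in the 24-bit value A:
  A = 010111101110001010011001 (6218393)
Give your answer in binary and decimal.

Mask = ~(1 << 20) = 111011111111111111111111
Bit 20 of A is 1, so AND-ing with the mask clears it to 0.
  010111101110001010011001
& 111011111111111111111111
--------------------------
  010011101110001010011001

Answer: 010011101110001010011001 (5169817)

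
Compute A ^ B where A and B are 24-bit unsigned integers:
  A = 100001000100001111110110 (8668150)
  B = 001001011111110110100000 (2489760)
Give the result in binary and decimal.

Apply ^ to each column (1 where bits differ):
  100001000100001111110110
^ 001001011111110110100000
--------------------------
  101000011011111001010110

Answer: 101000011011111001010110 (10600022)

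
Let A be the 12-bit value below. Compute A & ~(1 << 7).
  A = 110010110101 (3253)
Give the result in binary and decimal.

Mask = ~(1 << 7) = 111101111111
Bit 7 of A is 1, so AND-ing with the mask clears it to 0.
  110010110101
& 111101111111
--------------
  110000110101

Answer: 110000110101 (3125)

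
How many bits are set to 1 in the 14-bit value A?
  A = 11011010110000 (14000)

11011010110000
1-bits at positions (from bit 0 = LSB): 4, 5, 7, 9, 10, 12, 13
Count = 7

Answer: 7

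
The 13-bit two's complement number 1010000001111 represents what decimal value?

MSB is 1, so the value is negative. Find the magnitude:
1. Invert bits:  0101111110000
2. Add 1:        0101111110001  = 3057
3. Apply sign:   -3057

Answer: -3057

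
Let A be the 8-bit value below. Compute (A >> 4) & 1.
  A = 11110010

Bit 4 is the 5th from the right.
  11110010
     ^
That bit is 1.

Answer: 1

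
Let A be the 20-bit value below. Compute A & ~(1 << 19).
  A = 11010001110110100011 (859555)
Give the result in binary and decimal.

Mask = ~(1 << 19) = 01111111111111111111
Bit 19 of A is 1, so AND-ing with the mask clears it to 0.
  11010001110110100011
& 01111111111111111111
----------------------
  01010001110110100011

Answer: 01010001110110100011 (335267)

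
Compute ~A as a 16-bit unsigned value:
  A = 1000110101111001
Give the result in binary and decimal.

Flip each bit (0->1, 1->0):
  1000110101111001
  0111001010000110

Answer: 0111001010000110 (29318)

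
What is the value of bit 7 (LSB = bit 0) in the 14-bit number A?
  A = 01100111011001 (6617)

Bit 7 is the 8th from the right.
  01100111011001
        ^
That bit is 1.

Answer: 1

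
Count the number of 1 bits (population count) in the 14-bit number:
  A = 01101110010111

01101110010111
1-bits at positions (from bit 0 = LSB): 0, 1, 2, 4, 7, 8, 9, 11, 12
Count = 9

Answer: 9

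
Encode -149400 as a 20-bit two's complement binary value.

1. Binary of +149400:  00100100011110011000
2. Invert bits:     11011011100001100111
3. Add 1:           11011011100001101000

Answer: 11011011100001101000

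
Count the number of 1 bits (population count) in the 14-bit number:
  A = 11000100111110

11000100111110
1-bits at positions (from bit 0 = LSB): 1, 2, 3, 4, 5, 8, 12, 13
Count = 8

Answer: 8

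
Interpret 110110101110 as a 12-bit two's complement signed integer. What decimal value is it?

MSB is 1, so the value is negative. Find the magnitude:
1. Invert bits:  001001010001
2. Add 1:        001001010010  = 594
3. Apply sign:   -594

Answer: -594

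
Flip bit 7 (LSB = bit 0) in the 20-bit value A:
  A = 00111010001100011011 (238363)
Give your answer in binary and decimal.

Mask = 1 << 7 = 00000000000010000000
Bit 7 of A is 0; XOR with the mask flips it to 1.
  00111010001100011011
^ 00000000000010000000
----------------------
  00111010001110011011

Answer: 00111010001110011011 (238491)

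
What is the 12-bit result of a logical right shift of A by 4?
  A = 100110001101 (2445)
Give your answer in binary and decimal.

Logical shift right by 4: drop the bottom 4 bit(s), prepend 4 zero(s) on the left.
  100110001101  ->  keep [10011000], discard [1101], prepend 0000
= 000010011000

Answer: 000010011000 (152)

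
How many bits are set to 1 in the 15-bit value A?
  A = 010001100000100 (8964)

010001100000100
1-bits at positions (from bit 0 = LSB): 2, 8, 9, 13
Count = 4

Answer: 4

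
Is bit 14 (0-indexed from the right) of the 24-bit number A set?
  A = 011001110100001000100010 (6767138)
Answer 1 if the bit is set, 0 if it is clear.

Bit 14 is the 15th from the right.
  011001110100001000100010
           ^
That bit is 1.

Answer: 1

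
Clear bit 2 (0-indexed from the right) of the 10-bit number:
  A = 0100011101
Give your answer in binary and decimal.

Mask = ~(1 << 2) = 1111111011
Bit 2 of A is 1, so AND-ing with the mask clears it to 0.
  0100011101
& 1111111011
------------
  0100011001

Answer: 0100011001 (281)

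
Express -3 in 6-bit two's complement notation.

1. Binary of +3:  000011
2. Invert bits:     111100
3. Add 1:           111101

Answer: 111101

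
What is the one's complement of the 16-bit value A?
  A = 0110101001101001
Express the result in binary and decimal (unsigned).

Flip each bit (0->1, 1->0):
  0110101001101001
  1001010110010110

Answer: 1001010110010110 (38294)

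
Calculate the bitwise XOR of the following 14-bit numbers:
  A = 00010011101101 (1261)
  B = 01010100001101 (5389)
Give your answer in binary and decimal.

Apply ^ to each column (1 where bits differ):
  00010011101101
^ 01010100001101
----------------
  01000111100000

Answer: 01000111100000 (4576)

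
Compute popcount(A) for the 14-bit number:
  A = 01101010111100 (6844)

01101010111100
1-bits at positions (from bit 0 = LSB): 2, 3, 4, 5, 7, 9, 11, 12
Count = 8

Answer: 8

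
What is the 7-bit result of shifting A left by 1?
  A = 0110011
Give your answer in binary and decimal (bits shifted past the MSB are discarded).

Shift left by 1: drop the top 1 bit(s), append 1 zero(s) on the right.
  0110011  ->  discard [0], keep [110011], append 0
= 1100110

Answer: 1100110 (102)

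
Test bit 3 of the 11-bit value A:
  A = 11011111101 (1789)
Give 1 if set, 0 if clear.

Bit 3 is the 4th from the right.
  11011111101
         ^
That bit is 1.

Answer: 1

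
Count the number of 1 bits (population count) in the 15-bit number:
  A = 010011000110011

010011000110011
1-bits at positions (from bit 0 = LSB): 0, 1, 4, 5, 9, 10, 13
Count = 7

Answer: 7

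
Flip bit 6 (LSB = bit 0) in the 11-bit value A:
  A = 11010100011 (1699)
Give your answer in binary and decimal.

Mask = 1 << 6 = 00001000000
Bit 6 of A is 0; XOR with the mask flips it to 1.
  11010100011
^ 00001000000
-------------
  11011100011

Answer: 11011100011 (1763)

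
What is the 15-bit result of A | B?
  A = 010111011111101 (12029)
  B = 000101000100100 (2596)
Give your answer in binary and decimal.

Apply | to each column (1 where either bit is 1):
  010111011111101
| 000101000100100
-----------------
  010111011111101

Answer: 010111011111101 (12029)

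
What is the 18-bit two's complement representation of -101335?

1. Binary of +101335:  011000101111010111
2. Invert bits:     100111010000101000
3. Add 1:           100111010000101001

Answer: 100111010000101001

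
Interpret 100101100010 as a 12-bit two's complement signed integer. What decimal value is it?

MSB is 1, so the value is negative. Find the magnitude:
1. Invert bits:  011010011101
2. Add 1:        011010011110  = 1694
3. Apply sign:   -1694

Answer: -1694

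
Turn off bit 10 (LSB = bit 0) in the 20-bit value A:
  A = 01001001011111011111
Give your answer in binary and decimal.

Mask = ~(1 << 10) = 11111111101111111111
Bit 10 of A is 1, so AND-ing with the mask clears it to 0.
  01001001011111011111
& 11111111101111111111
----------------------
  01001001001111011111

Answer: 01001001001111011111 (299999)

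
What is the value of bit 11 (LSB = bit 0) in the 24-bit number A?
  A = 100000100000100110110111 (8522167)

Bit 11 is the 12th from the right.
  100000100000100110110111
              ^
That bit is 1.

Answer: 1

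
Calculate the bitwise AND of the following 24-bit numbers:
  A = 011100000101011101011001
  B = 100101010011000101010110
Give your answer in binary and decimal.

Apply & to each column (1 only where both bits are 1):
  011100000101011101011001
& 100101010011000101010110
--------------------------
  000100000001000101010000

Answer: 000100000001000101010000 (1053008)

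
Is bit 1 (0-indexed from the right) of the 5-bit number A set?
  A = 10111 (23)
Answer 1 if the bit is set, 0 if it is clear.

Bit 1 is the 2nd from the right.
  10111
     ^
That bit is 1.

Answer: 1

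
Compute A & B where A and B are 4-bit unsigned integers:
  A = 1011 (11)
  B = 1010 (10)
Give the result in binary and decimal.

Apply & to each column (1 only where both bits are 1):
  1011
& 1010
------
  1010

Answer: 1010 (10)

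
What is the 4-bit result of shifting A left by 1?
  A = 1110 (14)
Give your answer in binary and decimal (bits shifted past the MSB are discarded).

Shift left by 1: drop the top 1 bit(s), append 1 zero(s) on the right.
  1110  ->  discard [1], keep [110], append 0
= 1100

Answer: 1100 (12)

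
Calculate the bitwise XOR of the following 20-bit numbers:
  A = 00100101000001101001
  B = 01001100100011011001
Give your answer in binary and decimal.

Apply ^ to each column (1 where bits differ):
  00100101000001101001
^ 01001100100011011001
----------------------
  01101001100010110000

Answer: 01101001100010110000 (432304)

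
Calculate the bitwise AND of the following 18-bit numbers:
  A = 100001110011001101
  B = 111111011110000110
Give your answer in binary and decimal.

Apply & to each column (1 only where both bits are 1):
  100001110011001101
& 111111011110000110
--------------------
  100001010010000100

Answer: 100001010010000100 (136324)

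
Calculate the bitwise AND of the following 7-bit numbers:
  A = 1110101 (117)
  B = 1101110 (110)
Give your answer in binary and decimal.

Apply & to each column (1 only where both bits are 1):
  1110101
& 1101110
---------
  1100100

Answer: 1100100 (100)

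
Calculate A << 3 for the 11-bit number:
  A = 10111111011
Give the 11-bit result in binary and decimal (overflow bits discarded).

Shift left by 3: drop the top 3 bit(s), append 3 zero(s) on the right.
  10111111011  ->  discard [101], keep [11111011], append 000
= 11111011000

Answer: 11111011000 (2008)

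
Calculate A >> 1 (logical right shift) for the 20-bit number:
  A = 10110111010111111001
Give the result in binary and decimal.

Logical shift right by 1: drop the bottom 1 bit(s), prepend 1 zero(s) on the left.
  10110111010111111001  ->  keep [1011011101011111100], discard [1], prepend 0
= 01011011101011111100

Answer: 01011011101011111100 (375548)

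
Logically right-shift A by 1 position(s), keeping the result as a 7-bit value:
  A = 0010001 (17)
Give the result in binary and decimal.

Logical shift right by 1: drop the bottom 1 bit(s), prepend 1 zero(s) on the left.
  0010001  ->  keep [001000], discard [1], prepend 0
= 0001000

Answer: 0001000 (8)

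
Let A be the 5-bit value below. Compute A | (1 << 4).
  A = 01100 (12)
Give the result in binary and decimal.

Mask = 1 << 4 = 10000
Bit 4 of A is 0, so OR-ing with the mask flips it to 1.
  01100
| 10000
-------
  11100

Answer: 11100 (28)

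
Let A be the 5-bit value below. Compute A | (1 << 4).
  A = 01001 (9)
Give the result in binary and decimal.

Mask = 1 << 4 = 10000
Bit 4 of A is 0, so OR-ing with the mask flips it to 1.
  01001
| 10000
-------
  11001

Answer: 11001 (25)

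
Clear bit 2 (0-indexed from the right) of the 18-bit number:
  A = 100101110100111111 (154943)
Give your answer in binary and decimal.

Mask = ~(1 << 2) = 111111111111111011
Bit 2 of A is 1, so AND-ing with the mask clears it to 0.
  100101110100111111
& 111111111111111011
--------------------
  100101110100111011

Answer: 100101110100111011 (154939)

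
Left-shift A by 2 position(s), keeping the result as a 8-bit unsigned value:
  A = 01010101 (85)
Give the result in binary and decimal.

Shift left by 2: drop the top 2 bit(s), append 2 zero(s) on the right.
  01010101  ->  discard [01], keep [010101], append 00
= 01010100

Answer: 01010100 (84)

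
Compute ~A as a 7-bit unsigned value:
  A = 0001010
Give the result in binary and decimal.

Flip each bit (0->1, 1->0):
  0001010
  1110101

Answer: 1110101 (117)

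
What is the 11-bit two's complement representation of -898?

1. Binary of +898:  01110000010
2. Invert bits:     10001111101
3. Add 1:           10001111110

Answer: 10001111110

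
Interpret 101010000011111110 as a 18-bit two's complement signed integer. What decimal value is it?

MSB is 1, so the value is negative. Find the magnitude:
1. Invert bits:  010101111100000001
2. Add 1:        010101111100000010  = 89858
3. Apply sign:   -89858

Answer: -89858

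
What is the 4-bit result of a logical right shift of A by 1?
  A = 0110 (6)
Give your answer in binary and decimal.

Logical shift right by 1: drop the bottom 1 bit(s), prepend 1 zero(s) on the left.
  0110  ->  keep [011], discard [0], prepend 0
= 0011

Answer: 0011 (3)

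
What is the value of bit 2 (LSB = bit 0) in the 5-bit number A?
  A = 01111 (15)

Bit 2 is the 3rd from the right.
  01111
    ^
That bit is 1.

Answer: 1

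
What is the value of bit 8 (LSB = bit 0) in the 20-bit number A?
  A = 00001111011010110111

Bit 8 is the 9th from the right.
  00001111011010110111
             ^
That bit is 0.

Answer: 0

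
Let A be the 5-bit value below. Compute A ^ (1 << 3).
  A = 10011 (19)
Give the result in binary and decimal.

Mask = 1 << 3 = 01000
Bit 3 of A is 0; XOR with the mask flips it to 1.
  10011
^ 01000
-------
  11011

Answer: 11011 (27)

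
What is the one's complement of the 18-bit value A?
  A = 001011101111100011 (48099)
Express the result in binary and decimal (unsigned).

Flip each bit (0->1, 1->0):
  001011101111100011
  110100010000011100

Answer: 110100010000011100 (214044)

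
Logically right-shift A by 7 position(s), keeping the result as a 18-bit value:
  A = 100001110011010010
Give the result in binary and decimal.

Logical shift right by 7: drop the bottom 7 bit(s), prepend 7 zero(s) on the left.
  100001110011010010  ->  keep [10000111001], discard [1010010], prepend 0000000
= 000000010000111001

Answer: 000000010000111001 (1081)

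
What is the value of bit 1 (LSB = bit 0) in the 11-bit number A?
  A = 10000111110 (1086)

Bit 1 is the 2nd from the right.
  10000111110
           ^
That bit is 1.

Answer: 1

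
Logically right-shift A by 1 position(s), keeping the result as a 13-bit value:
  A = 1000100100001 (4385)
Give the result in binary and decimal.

Logical shift right by 1: drop the bottom 1 bit(s), prepend 1 zero(s) on the left.
  1000100100001  ->  keep [100010010000], discard [1], prepend 0
= 0100010010000

Answer: 0100010010000 (2192)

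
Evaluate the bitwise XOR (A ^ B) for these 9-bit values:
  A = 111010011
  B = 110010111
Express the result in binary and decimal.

Apply ^ to each column (1 where bits differ):
  111010011
^ 110010111
-----------
  001000100

Answer: 001000100 (68)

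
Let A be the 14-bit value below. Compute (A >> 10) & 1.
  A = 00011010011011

Bit 10 is the 11th from the right.
  00011010011011
     ^
That bit is 1.

Answer: 1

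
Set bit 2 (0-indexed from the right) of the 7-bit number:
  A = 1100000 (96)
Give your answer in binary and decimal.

Mask = 1 << 2 = 0000100
Bit 2 of A is 0, so OR-ing with the mask flips it to 1.
  1100000
| 0000100
---------
  1100100

Answer: 1100100 (100)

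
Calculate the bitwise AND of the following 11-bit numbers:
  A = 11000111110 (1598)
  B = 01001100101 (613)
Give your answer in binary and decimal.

Apply & to each column (1 only where both bits are 1):
  11000111110
& 01001100101
-------------
  01000100100

Answer: 01000100100 (548)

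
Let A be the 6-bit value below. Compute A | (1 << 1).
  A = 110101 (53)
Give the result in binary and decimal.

Mask = 1 << 1 = 000010
Bit 1 of A is 0, so OR-ing with the mask flips it to 1.
  110101
| 000010
--------
  110111

Answer: 110111 (55)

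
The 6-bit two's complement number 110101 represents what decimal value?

MSB is 1, so the value is negative. Find the magnitude:
1. Invert bits:  001010
2. Add 1:        001011  = 11
3. Apply sign:   -11

Answer: -11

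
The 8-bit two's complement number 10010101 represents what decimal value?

MSB is 1, so the value is negative. Find the magnitude:
1. Invert bits:  01101010
2. Add 1:        01101011  = 107
3. Apply sign:   -107

Answer: -107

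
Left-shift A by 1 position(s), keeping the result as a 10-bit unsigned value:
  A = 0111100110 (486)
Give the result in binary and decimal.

Shift left by 1: drop the top 1 bit(s), append 1 zero(s) on the right.
  0111100110  ->  discard [0], keep [111100110], append 0
= 1111001100

Answer: 1111001100 (972)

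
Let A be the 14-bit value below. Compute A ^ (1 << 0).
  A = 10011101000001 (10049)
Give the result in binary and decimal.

Mask = 1 << 0 = 00000000000001
Bit 0 of A is 1; XOR with the mask flips it to 0.
  10011101000001
^ 00000000000001
----------------
  10011101000000

Answer: 10011101000000 (10048)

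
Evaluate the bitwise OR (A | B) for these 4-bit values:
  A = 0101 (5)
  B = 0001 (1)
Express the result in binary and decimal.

Apply | to each column (1 where either bit is 1):
  0101
| 0001
------
  0101

Answer: 0101 (5)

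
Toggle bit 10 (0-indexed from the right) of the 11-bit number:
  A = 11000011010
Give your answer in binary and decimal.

Mask = 1 << 10 = 10000000000
Bit 10 of A is 1; XOR with the mask flips it to 0.
  11000011010
^ 10000000000
-------------
  01000011010

Answer: 01000011010 (538)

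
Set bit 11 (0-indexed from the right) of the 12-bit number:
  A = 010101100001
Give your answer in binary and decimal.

Mask = 1 << 11 = 100000000000
Bit 11 of A is 0, so OR-ing with the mask flips it to 1.
  010101100001
| 100000000000
--------------
  110101100001

Answer: 110101100001 (3425)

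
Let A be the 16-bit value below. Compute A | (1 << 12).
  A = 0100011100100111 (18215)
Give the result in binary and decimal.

Mask = 1 << 12 = 0001000000000000
Bit 12 of A is 0, so OR-ing with the mask flips it to 1.
  0100011100100111
| 0001000000000000
------------------
  0101011100100111

Answer: 0101011100100111 (22311)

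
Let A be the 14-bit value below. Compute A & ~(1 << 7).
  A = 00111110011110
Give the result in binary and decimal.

Mask = ~(1 << 7) = 11111101111111
Bit 7 of A is 1, so AND-ing with the mask clears it to 0.
  00111110011110
& 11111101111111
----------------
  00111100011110

Answer: 00111100011110 (3870)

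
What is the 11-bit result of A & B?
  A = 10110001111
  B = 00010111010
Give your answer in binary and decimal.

Apply & to each column (1 only where both bits are 1):
  10110001111
& 00010111010
-------------
  00010001010

Answer: 00010001010 (138)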